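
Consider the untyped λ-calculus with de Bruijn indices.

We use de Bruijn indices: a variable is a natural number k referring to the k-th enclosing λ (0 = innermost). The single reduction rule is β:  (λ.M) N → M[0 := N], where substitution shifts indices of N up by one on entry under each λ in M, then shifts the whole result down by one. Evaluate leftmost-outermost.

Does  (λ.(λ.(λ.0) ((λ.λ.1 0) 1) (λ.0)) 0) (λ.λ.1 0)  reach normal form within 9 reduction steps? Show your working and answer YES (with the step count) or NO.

  start: (λ.(λ.(λ.0) ((λ.λ.1 0) 1) (λ.0)) 0) (λ.λ.1 0)
  →1  (λ.(λ.0) ((λ.λ.1 0) (λ.λ.1 0)) (λ.0)) (λ.λ.1 0)
  →2  (λ.0) ((λ.λ.1 0) (λ.λ.1 0)) (λ.0)
  →3  (λ.λ.1 0) (λ.λ.1 0) (λ.0)
  →4  (λ.(λ.λ.1 0) 0) (λ.0)
  →5  (λ.λ.1 0) (λ.0)
  →6  λ.(λ.0) 0
  →7  λ.0

Answer: YES — reaches normal form λ.0 in 7 ≤ 9 steps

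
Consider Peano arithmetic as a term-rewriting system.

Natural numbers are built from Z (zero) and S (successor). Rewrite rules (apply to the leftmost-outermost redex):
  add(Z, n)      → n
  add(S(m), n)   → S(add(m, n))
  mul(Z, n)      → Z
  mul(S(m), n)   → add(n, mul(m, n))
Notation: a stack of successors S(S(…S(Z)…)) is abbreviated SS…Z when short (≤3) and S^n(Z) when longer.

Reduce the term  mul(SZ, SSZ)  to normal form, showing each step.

Answer: normal form = SSZ  (in 5 steps)

Reduction:
  start: mul(SZ, SSZ)
  →1  add(SSZ, mul(Z, SSZ))
  →2  S(add(SZ, mul(Z, SSZ)))
  →3  S(S(add(Z, mul(Z, SSZ))))
  →4  S(S(mul(Z, SSZ)))
  →5  SSZ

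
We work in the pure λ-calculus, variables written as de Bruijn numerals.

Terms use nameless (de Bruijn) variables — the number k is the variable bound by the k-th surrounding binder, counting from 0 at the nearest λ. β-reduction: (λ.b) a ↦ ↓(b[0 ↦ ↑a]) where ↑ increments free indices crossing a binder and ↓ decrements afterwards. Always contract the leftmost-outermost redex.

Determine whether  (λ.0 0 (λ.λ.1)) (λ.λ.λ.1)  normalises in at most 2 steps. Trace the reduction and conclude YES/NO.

  start: (λ.0 0 (λ.λ.1)) (λ.λ.λ.1)
  →1  (λ.λ.λ.1) (λ.λ.λ.1) (λ.λ.1)
  →2  (λ.λ.1) (λ.λ.1)

Answer: NO — after 2 steps the term is (λ.λ.1) (λ.λ.1), not yet normal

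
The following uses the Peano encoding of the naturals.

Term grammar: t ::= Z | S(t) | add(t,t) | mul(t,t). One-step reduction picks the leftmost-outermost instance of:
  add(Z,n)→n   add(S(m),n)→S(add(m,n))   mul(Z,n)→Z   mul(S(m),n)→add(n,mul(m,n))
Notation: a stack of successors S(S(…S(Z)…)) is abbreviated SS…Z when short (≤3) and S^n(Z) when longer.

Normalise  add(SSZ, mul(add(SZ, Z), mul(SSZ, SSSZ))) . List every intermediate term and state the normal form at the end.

Answer: normal form = S^8(Z)  (in 25 steps)

Derivation:
  start: add(SSZ, mul(add(SZ, Z), mul(SSZ, SSSZ)))
  step 1: S(add(SZ, mul(add(SZ, Z), mul(SSZ, SSSZ))))
  step 2: S(S(add(Z, mul(add(SZ, Z), mul(SSZ, SSSZ)))))
  step 3: S(S(mul(add(SZ, Z), mul(SSZ, SSSZ))))
  step 4: S(S(mul(S(add(Z, Z)), mul(SSZ, SSSZ))))
  step 5: S(S(add(mul(SSZ, SSSZ), mul(add(Z, Z), mul(SSZ, SSSZ)))))
  step 6: S(S(add(add(SSSZ, mul(SZ, SSSZ)), mul(add(Z, Z), mul(SSZ, SSSZ)))))
  step 7: S(S(add(S(add(SSZ, mul(SZ, SSSZ))), mul(add(Z, Z), mul(SSZ, SSSZ)))))
  step 8: S(S(S(add(add(SSZ, mul(SZ, SSSZ)), mul(add(Z, Z), mul(SSZ, SSSZ))))))
  step 9: S(S(S(add(S(add(SZ, mul(SZ, SSSZ))), mul(add(Z, Z), mul(SSZ, SSSZ))))))
  step 10: S(S(S(S(add(add(SZ, mul(SZ, SSSZ)), mul(add(Z, Z), mul(SSZ, SSSZ)))))))
  step 11: S(S(S(S(add(S(add(Z, mul(SZ, SSSZ))), mul(add(Z, Z), mul(SSZ, SSSZ)))))))
  step 12: S(S(S(S(S(add(add(Z, mul(SZ, SSSZ)), mul(add(Z, Z), mul(SSZ, SSSZ))))))))
  step 13: S(S(S(S(S(add(mul(SZ, SSSZ), mul(add(Z, Z), mul(SSZ, SSSZ))))))))
  step 14: S(S(S(S(S(add(add(SSSZ, mul(Z, SSSZ)), mul(add(Z, Z), mul(SSZ, SSSZ))))))))
  step 15: S(S(S(S(S(add(S(add(SSZ, mul(Z, SSSZ))), mul(add(Z, Z), mul(SSZ, SSSZ))))))))
  step 16: S(S(S(S(S(S(add(add(SSZ, mul(Z, SSSZ)), mul(add(Z, Z), mul(SSZ, SSSZ)))))))))
  step 17: S(S(S(S(S(S(add(S(add(SZ, mul(Z, SSSZ))), mul(add(Z, Z), mul(SSZ, SSSZ)))))))))
  step 18: S(S(S(S(S(S(S(add(add(SZ, mul(Z, SSSZ)), mul(add(Z, Z), mul(SSZ, SSSZ))))))))))
  step 19: S(S(S(S(S(S(S(add(S(add(Z, mul(Z, SSSZ))), mul(add(Z, Z), mul(SSZ, SSSZ))))))))))
  step 20: S(S(S(S(S(S(S(S(add(add(Z, mul(Z, SSSZ)), mul(add(Z, Z), mul(SSZ, SSSZ)))))))))))
  step 21: S(S(S(S(S(S(S(S(add(mul(Z, SSSZ), mul(add(Z, Z), mul(SSZ, SSSZ)))))))))))
  step 22: S(S(S(S(S(S(S(S(add(Z, mul(add(Z, Z), mul(SSZ, SSSZ)))))))))))
  step 23: S(S(S(S(S(S(S(S(mul(add(Z, Z), mul(SSZ, SSSZ))))))))))
  step 24: S(S(S(S(S(S(S(S(mul(Z, mul(SSZ, SSSZ))))))))))
  step 25: S^8(Z)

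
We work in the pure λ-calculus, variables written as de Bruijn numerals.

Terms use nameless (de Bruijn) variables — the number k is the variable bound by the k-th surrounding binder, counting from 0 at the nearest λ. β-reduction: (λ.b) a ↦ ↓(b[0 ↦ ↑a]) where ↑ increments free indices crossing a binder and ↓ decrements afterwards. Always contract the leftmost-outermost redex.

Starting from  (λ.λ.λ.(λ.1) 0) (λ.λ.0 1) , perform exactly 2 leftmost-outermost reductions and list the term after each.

Answer: after 2 steps: λ.λ.0

Derivation:
  start: (λ.λ.λ.(λ.1) 0) (λ.λ.0 1)
  →1  λ.λ.(λ.1) 0
  →2  λ.λ.0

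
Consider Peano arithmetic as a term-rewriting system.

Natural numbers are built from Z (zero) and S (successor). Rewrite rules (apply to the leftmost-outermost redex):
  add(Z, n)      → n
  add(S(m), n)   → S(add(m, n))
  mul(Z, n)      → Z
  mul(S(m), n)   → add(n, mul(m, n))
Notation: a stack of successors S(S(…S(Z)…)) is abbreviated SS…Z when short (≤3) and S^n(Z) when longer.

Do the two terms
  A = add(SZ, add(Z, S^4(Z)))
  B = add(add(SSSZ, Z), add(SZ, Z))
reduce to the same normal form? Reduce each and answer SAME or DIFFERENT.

Answer: DIFFERENT — A ⇓ S^5(Z), B ⇓ S^4(Z)

Reduction:
Term A:
  start: add(SZ, add(Z, S^4(Z)))
  [1] S(add(Z, add(Z, S^4(Z))))
  [2] S(add(Z, S^4(Z)))
  [3] S^5(Z)

Term B:
  start: add(add(SSSZ, Z), add(SZ, Z))
  [1] add(S(add(SSZ, Z)), add(SZ, Z))
  [2] S(add(add(SSZ, Z), add(SZ, Z)))
  [3] S(add(S(add(SZ, Z)), add(SZ, Z)))
  [4] S(S(add(add(SZ, Z), add(SZ, Z))))
  [5] S(S(add(S(add(Z, Z)), add(SZ, Z))))
  [6] S(S(S(add(add(Z, Z), add(SZ, Z)))))
  [7] S(S(S(add(Z, add(SZ, Z)))))
  [8] S(S(S(add(SZ, Z))))
  [9] S(S(S(S(add(Z, Z)))))
  [10] S^4(Z)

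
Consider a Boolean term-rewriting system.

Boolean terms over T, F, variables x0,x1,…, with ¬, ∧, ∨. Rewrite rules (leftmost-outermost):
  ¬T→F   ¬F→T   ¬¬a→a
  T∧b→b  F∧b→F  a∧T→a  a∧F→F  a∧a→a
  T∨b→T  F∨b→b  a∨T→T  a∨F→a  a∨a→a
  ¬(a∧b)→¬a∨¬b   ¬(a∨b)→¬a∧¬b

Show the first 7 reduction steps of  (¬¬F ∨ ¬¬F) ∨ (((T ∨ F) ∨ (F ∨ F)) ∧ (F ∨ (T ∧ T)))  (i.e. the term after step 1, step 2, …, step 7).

  start: (¬¬F ∨ ¬¬F) ∨ (((T ∨ F) ∨ (F ∨ F)) ∧ (F ∨ (T ∧ T)))
  [1] ¬¬F ∨ (((T ∨ F) ∨ (F ∨ F)) ∧ (F ∨ (T ∧ T)))
  [2] F ∨ (((T ∨ F) ∨ (F ∨ F)) ∧ (F ∨ (T ∧ T)))
  [3] ((T ∨ F) ∨ (F ∨ F)) ∧ (F ∨ (T ∧ T))
  [4] (T ∨ (F ∨ F)) ∧ (F ∨ (T ∧ T))
  [5] T ∧ (F ∨ (T ∧ T))
  [6] F ∨ (T ∧ T)
  [7] T ∧ T

Answer: after 7 steps: T ∧ T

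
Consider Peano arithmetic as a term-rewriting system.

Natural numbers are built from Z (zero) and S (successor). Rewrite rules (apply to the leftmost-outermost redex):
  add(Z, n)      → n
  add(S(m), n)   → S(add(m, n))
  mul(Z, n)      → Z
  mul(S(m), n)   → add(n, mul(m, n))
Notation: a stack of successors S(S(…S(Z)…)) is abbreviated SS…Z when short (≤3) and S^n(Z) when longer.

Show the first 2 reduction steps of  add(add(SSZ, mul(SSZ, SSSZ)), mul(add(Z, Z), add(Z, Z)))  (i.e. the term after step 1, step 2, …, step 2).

  start: add(add(SSZ, mul(SSZ, SSSZ)), mul(add(Z, Z), add(Z, Z)))
  step 1: add(S(add(SZ, mul(SSZ, SSSZ))), mul(add(Z, Z), add(Z, Z)))
  step 2: S(add(add(SZ, mul(SSZ, SSSZ)), mul(add(Z, Z), add(Z, Z))))

Answer: after 2 steps: S(add(add(SZ, mul(SSZ, SSSZ)), mul(add(Z, Z), add(Z, Z))))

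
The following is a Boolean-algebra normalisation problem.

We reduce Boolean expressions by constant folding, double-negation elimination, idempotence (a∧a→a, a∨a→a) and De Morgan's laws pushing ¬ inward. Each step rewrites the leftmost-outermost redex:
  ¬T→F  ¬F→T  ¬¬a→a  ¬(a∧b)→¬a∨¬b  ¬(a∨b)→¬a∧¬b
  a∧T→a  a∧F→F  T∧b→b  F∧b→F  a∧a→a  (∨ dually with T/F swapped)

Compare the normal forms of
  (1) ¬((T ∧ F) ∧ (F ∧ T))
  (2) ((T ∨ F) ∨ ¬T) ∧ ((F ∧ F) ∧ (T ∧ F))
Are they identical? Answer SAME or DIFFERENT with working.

Answer: DIFFERENT — A ⇓ T, B ⇓ F

Working:
Term A:
  start: ¬((T ∧ F) ∧ (F ∧ T))
  step 1: ¬(T ∧ F) ∨ ¬(F ∧ T)
  step 2: (¬T ∨ ¬F) ∨ ¬(F ∧ T)
  step 3: (F ∨ ¬F) ∨ ¬(F ∧ T)
  step 4: ¬F ∨ ¬(F ∧ T)
  step 5: T ∨ ¬(F ∧ T)
  step 6: T

Term B:
  start: ((T ∨ F) ∨ ¬T) ∧ ((F ∧ F) ∧ (T ∧ F))
  step 1: (T ∨ ¬T) ∧ ((F ∧ F) ∧ (T ∧ F))
  step 2: T ∧ ((F ∧ F) ∧ (T ∧ F))
  step 3: (F ∧ F) ∧ (T ∧ F)
  step 4: F ∧ (T ∧ F)
  step 5: F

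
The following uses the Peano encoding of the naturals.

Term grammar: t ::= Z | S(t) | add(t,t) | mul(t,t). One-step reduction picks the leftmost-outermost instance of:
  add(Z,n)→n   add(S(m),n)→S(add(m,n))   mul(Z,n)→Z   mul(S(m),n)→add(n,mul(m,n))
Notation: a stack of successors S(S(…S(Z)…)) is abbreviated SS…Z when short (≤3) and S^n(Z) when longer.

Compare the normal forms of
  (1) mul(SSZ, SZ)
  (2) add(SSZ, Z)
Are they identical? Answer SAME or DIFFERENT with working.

Answer: SAME — A ⇓ SSZ, B ⇓ SSZ

Working:
Term A:
  start: mul(SSZ, SZ)
  [1] add(SZ, mul(SZ, SZ))
  [2] S(add(Z, mul(SZ, SZ)))
  [3] S(mul(SZ, SZ))
  [4] S(add(SZ, mul(Z, SZ)))
  [5] S(S(add(Z, mul(Z, SZ))))
  [6] S(S(mul(Z, SZ)))
  [7] SSZ

Term B:
  start: add(SSZ, Z)
  [1] S(add(SZ, Z))
  [2] S(S(add(Z, Z)))
  [3] SSZ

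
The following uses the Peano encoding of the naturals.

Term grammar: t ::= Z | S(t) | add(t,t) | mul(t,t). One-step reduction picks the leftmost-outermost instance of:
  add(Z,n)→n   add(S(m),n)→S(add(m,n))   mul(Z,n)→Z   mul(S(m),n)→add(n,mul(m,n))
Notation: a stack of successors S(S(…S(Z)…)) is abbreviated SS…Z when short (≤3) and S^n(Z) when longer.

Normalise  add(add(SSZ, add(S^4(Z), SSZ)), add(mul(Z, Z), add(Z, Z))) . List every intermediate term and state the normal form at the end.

  start: add(add(SSZ, add(S^4(Z), SSZ)), add(mul(Z, Z), add(Z, Z)))
  step 1: add(S(add(SZ, add(S^4(Z), SSZ))), add(mul(Z, Z), add(Z, Z)))
  step 2: S(add(add(SZ, add(S^4(Z), SSZ)), add(mul(Z, Z), add(Z, Z))))
  step 3: S(add(S(add(Z, add(S^4(Z), SSZ))), add(mul(Z, Z), add(Z, Z))))
  step 4: S(S(add(add(Z, add(S^4(Z), SSZ)), add(mul(Z, Z), add(Z, Z)))))
  step 5: S(S(add(add(S^4(Z), SSZ), add(mul(Z, Z), add(Z, Z)))))
  step 6: S(S(add(S(add(SSSZ, SSZ)), add(mul(Z, Z), add(Z, Z)))))
  step 7: S(S(S(add(add(SSSZ, SSZ), add(mul(Z, Z), add(Z, Z))))))
  step 8: S(S(S(add(S(add(SSZ, SSZ)), add(mul(Z, Z), add(Z, Z))))))
  step 9: S(S(S(S(add(add(SSZ, SSZ), add(mul(Z, Z), add(Z, Z)))))))
  step 10: S(S(S(S(add(S(add(SZ, SSZ)), add(mul(Z, Z), add(Z, Z)))))))
  step 11: S(S(S(S(S(add(add(SZ, SSZ), add(mul(Z, Z), add(Z, Z))))))))
  step 12: S(S(S(S(S(add(S(add(Z, SSZ)), add(mul(Z, Z), add(Z, Z))))))))
  step 13: S(S(S(S(S(S(add(add(Z, SSZ), add(mul(Z, Z), add(Z, Z)))))))))
  step 14: S(S(S(S(S(S(add(SSZ, add(mul(Z, Z), add(Z, Z)))))))))
  step 15: S(S(S(S(S(S(S(add(SZ, add(mul(Z, Z), add(Z, Z))))))))))
  step 16: S(S(S(S(S(S(S(S(add(Z, add(mul(Z, Z), add(Z, Z)))))))))))
  step 17: S(S(S(S(S(S(S(S(add(mul(Z, Z), add(Z, Z))))))))))
  step 18: S(S(S(S(S(S(S(S(add(Z, add(Z, Z))))))))))
  step 19: S(S(S(S(S(S(S(S(add(Z, Z)))))))))
  step 20: S^8(Z)

Answer: normal form = S^8(Z)  (in 20 steps)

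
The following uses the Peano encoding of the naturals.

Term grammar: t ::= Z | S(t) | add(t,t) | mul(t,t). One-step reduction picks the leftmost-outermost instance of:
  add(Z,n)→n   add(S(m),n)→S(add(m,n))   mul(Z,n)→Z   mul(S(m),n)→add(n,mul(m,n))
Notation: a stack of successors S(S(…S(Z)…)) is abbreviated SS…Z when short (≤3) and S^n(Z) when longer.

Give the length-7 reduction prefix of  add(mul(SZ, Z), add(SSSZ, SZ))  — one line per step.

Answer: after 7 steps: S(S(S(add(Z, SZ))))

Working:
  start: add(mul(SZ, Z), add(SSSZ, SZ))
  →1  add(add(Z, mul(Z, Z)), add(SSSZ, SZ))
  →2  add(mul(Z, Z), add(SSSZ, SZ))
  →3  add(Z, add(SSSZ, SZ))
  →4  add(SSSZ, SZ)
  →5  S(add(SSZ, SZ))
  →6  S(S(add(SZ, SZ)))
  →7  S(S(S(add(Z, SZ))))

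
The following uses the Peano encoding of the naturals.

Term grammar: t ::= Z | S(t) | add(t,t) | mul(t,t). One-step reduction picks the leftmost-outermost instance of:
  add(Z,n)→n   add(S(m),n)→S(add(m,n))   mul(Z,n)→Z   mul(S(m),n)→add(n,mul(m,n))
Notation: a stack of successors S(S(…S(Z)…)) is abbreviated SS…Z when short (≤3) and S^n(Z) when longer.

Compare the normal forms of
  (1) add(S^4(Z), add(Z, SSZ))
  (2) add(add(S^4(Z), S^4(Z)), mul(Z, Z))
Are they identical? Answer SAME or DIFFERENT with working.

Term A:
  start: add(S^4(Z), add(Z, SSZ))
  step 1: S(add(SSSZ, add(Z, SSZ)))
  step 2: S(S(add(SSZ, add(Z, SSZ))))
  step 3: S(S(S(add(SZ, add(Z, SSZ)))))
  step 4: S(S(S(S(add(Z, add(Z, SSZ))))))
  step 5: S(S(S(S(add(Z, SSZ)))))
  step 6: S^6(Z)

Term B:
  start: add(add(S^4(Z), S^4(Z)), mul(Z, Z))
  step 1: add(S(add(SSSZ, S^4(Z))), mul(Z, Z))
  step 2: S(add(add(SSSZ, S^4(Z)), mul(Z, Z)))
  step 3: S(add(S(add(SSZ, S^4(Z))), mul(Z, Z)))
  step 4: S(S(add(add(SSZ, S^4(Z)), mul(Z, Z))))
  step 5: S(S(add(S(add(SZ, S^4(Z))), mul(Z, Z))))
  step 6: S(S(S(add(add(SZ, S^4(Z)), mul(Z, Z)))))
  step 7: S(S(S(add(S(add(Z, S^4(Z))), mul(Z, Z)))))
  step 8: S(S(S(S(add(add(Z, S^4(Z)), mul(Z, Z))))))
  step 9: S(S(S(S(add(S^4(Z), mul(Z, Z))))))
  step 10: S(S(S(S(S(add(SSSZ, mul(Z, Z)))))))
  step 11: S(S(S(S(S(S(add(SSZ, mul(Z, Z))))))))
  step 12: S(S(S(S(S(S(S(add(SZ, mul(Z, Z)))))))))
  step 13: S(S(S(S(S(S(S(S(add(Z, mul(Z, Z))))))))))
  step 14: S(S(S(S(S(S(S(S(mul(Z, Z)))))))))
  step 15: S^8(Z)

Answer: DIFFERENT — A ⇓ S^6(Z), B ⇓ S^8(Z)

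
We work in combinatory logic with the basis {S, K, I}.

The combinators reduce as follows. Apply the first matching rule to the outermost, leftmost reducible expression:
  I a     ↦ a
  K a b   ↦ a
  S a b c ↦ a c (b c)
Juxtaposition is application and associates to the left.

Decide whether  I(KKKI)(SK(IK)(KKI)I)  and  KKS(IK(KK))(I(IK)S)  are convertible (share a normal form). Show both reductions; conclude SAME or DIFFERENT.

Term A:
  start: I(KKKI)(SK(IK)(KKI)I)
  step 1: KKKI(SK(IK)(KKI)I)
  step 2: KI(SK(IK)(KKI)I)
  step 3: I

Term B:
  start: KKS(IK(KK))(I(IK)S)
  step 1: K(IK(KK))(I(IK)S)
  step 2: IK(KK)
  step 3: K(KK)

Answer: DIFFERENT — A ⇓ I, B ⇓ K(KK)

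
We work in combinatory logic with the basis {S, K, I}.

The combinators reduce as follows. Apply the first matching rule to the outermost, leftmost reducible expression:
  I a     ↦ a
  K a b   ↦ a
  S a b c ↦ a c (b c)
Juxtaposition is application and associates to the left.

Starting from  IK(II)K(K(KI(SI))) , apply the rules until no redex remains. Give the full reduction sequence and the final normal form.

Answer: normal form = KI  (in 5 steps)

Derivation:
  start: IK(II)K(K(KI(SI)))
  →1  K(II)K(K(KI(SI)))
  →2  II(K(KI(SI)))
  →3  I(K(KI(SI)))
  →4  K(KI(SI))
  →5  KI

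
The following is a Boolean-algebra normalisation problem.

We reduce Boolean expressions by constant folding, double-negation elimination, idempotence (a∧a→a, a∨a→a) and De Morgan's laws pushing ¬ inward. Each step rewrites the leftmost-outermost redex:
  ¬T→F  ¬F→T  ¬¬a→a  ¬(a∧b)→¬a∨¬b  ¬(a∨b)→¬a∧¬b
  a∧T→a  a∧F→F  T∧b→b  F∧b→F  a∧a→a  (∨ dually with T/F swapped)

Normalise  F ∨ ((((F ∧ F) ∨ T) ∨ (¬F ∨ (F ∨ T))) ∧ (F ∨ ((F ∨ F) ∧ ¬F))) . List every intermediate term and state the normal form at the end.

  start: F ∨ ((((F ∧ F) ∨ T) ∨ (¬F ∨ (F ∨ T))) ∧ (F ∨ ((F ∨ F) ∧ ¬F)))
  step 1: (((F ∧ F) ∨ T) ∨ (¬F ∨ (F ∨ T))) ∧ (F ∨ ((F ∨ F) ∧ ¬F))
  step 2: (T ∨ (¬F ∨ (F ∨ T))) ∧ (F ∨ ((F ∨ F) ∧ ¬F))
  step 3: T ∧ (F ∨ ((F ∨ F) ∧ ¬F))
  step 4: F ∨ ((F ∨ F) ∧ ¬F)
  step 5: (F ∨ F) ∧ ¬F
  step 6: F ∧ ¬F
  step 7: F

Answer: normal form = F  (in 7 steps)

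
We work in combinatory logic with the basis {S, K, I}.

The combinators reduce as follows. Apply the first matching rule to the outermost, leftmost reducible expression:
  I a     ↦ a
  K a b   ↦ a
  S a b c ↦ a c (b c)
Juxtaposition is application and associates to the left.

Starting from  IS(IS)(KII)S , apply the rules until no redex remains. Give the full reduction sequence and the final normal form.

Answer: normal form = SSS  (in 5 steps)

Working:
  start: IS(IS)(KII)S
  →1  S(IS)(KII)S
  →2  ISS(KIIS)
  →3  SS(KIIS)
  →4  SS(IS)
  →5  SSS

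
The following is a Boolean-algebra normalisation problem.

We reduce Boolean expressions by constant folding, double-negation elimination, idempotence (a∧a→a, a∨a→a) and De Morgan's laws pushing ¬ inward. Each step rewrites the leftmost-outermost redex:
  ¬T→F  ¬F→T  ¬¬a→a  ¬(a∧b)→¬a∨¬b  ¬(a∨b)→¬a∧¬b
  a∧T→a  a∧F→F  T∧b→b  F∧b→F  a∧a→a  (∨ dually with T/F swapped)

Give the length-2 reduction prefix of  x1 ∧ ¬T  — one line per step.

  start: x1 ∧ ¬T
  step 1: x1 ∧ F
  step 2: F

Answer: after 2 steps: F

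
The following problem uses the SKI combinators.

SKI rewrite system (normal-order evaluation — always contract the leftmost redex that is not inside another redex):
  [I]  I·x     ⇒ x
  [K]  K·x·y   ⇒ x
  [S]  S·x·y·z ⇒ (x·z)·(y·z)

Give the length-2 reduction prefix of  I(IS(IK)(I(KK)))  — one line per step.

Answer: after 2 steps: S(IK)(I(KK))

Derivation:
  start: I(IS(IK)(I(KK)))
  [1] IS(IK)(I(KK))
  [2] S(IK)(I(KK))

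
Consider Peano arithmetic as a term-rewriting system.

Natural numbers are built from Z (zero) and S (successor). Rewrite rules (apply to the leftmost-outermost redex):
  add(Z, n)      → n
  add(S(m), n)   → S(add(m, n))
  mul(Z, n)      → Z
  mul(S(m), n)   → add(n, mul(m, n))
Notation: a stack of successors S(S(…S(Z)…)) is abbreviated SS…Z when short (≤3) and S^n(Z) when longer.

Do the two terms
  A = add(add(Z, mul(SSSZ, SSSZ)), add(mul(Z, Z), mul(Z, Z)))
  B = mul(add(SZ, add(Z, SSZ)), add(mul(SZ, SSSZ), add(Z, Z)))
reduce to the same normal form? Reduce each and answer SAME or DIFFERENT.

Answer: SAME — A ⇓ S^9(Z), B ⇓ S^9(Z)

Reduction:
Term A:
  start: add(add(Z, mul(SSSZ, SSSZ)), add(mul(Z, Z), mul(Z, Z)))
  step 1: add(mul(SSSZ, SSSZ), add(mul(Z, Z), mul(Z, Z)))
  step 2: add(add(SSSZ, mul(SSZ, SSSZ)), add(mul(Z, Z), mul(Z, Z)))
  step 3: add(S(add(SSZ, mul(SSZ, SSSZ))), add(mul(Z, Z), mul(Z, Z)))
  step 4: S(add(add(SSZ, mul(SSZ, SSSZ)), add(mul(Z, Z), mul(Z, Z))))
  step 5: S(add(S(add(SZ, mul(SSZ, SSSZ))), add(mul(Z, Z), mul(Z, Z))))
  step 6: S(S(add(add(SZ, mul(SSZ, SSSZ)), add(mul(Z, Z), mul(Z, Z)))))
  step 7: S(S(add(S(add(Z, mul(SSZ, SSSZ))), add(mul(Z, Z), mul(Z, Z)))))
  step 8: S(S(S(add(add(Z, mul(SSZ, SSSZ)), add(mul(Z, Z), mul(Z, Z))))))
  step 9: S(S(S(add(mul(SSZ, SSSZ), add(mul(Z, Z), mul(Z, Z))))))
  step 10: S(S(S(add(add(SSSZ, mul(SZ, SSSZ)), add(mul(Z, Z), mul(Z, Z))))))
  step 11: S(S(S(add(S(add(SSZ, mul(SZ, SSSZ))), add(mul(Z, Z), mul(Z, Z))))))
  step 12: S(S(S(S(add(add(SSZ, mul(SZ, SSSZ)), add(mul(Z, Z), mul(Z, Z)))))))
  step 13: S(S(S(S(add(S(add(SZ, mul(SZ, SSSZ))), add(mul(Z, Z), mul(Z, Z)))))))
  step 14: S(S(S(S(S(add(add(SZ, mul(SZ, SSSZ)), add(mul(Z, Z), mul(Z, Z))))))))
  step 15: S(S(S(S(S(add(S(add(Z, mul(SZ, SSSZ))), add(mul(Z, Z), mul(Z, Z))))))))
  step 16: S(S(S(S(S(S(add(add(Z, mul(SZ, SSSZ)), add(mul(Z, Z), mul(Z, Z)))))))))
  step 17: S(S(S(S(S(S(add(mul(SZ, SSSZ), add(mul(Z, Z), mul(Z, Z)))))))))
  step 18: S(S(S(S(S(S(add(add(SSSZ, mul(Z, SSSZ)), add(mul(Z, Z), mul(Z, Z)))))))))
  step 19: S(S(S(S(S(S(add(S(add(SSZ, mul(Z, SSSZ))), add(mul(Z, Z), mul(Z, Z)))))))))
  step 20: S(S(S(S(S(S(S(add(add(SSZ, mul(Z, SSSZ)), add(mul(Z, Z), mul(Z, Z))))))))))
  step 21: S(S(S(S(S(S(S(add(S(add(SZ, mul(Z, SSSZ))), add(mul(Z, Z), mul(Z, Z))))))))))
  step 22: S(S(S(S(S(S(S(S(add(add(SZ, mul(Z, SSSZ)), add(mul(Z, Z), mul(Z, Z)))))))))))
  step 23: S(S(S(S(S(S(S(S(add(S(add(Z, mul(Z, SSSZ))), add(mul(Z, Z), mul(Z, Z)))))))))))
  step 24: S(S(S(S(S(S(S(S(S(add(add(Z, mul(Z, SSSZ)), add(mul(Z, Z), mul(Z, Z))))))))))))
  step 25: S(S(S(S(S(S(S(S(S(add(mul(Z, SSSZ), add(mul(Z, Z), mul(Z, Z))))))))))))
  step 26: S(S(S(S(S(S(S(S(S(add(Z, add(mul(Z, Z), mul(Z, Z))))))))))))
  step 27: S(S(S(S(S(S(S(S(S(add(mul(Z, Z), mul(Z, Z)))))))))))
  step 28: S(S(S(S(S(S(S(S(S(add(Z, mul(Z, Z)))))))))))
  step 29: S(S(S(S(S(S(S(S(S(mul(Z, Z))))))))))
  step 30: S^9(Z)

Term B:
  start: mul(add(SZ, add(Z, SSZ)), add(mul(SZ, SSSZ), add(Z, Z)))
  step 1: mul(S(add(Z, add(Z, SSZ))), add(mul(SZ, SSSZ), add(Z, Z)))
  step 2: add(add(mul(SZ, SSSZ), add(Z, Z)), mul(add(Z, add(Z, SSZ)), add(mul(SZ, SSSZ), add(Z, Z))))
  step 3: add(add(add(SSSZ, mul(Z, SSSZ)), add(Z, Z)), mul(add(Z, add(Z, SSZ)), add(mul(SZ, SSSZ), add(Z, Z))))
  step 4: add(add(S(add(SSZ, mul(Z, SSSZ))), add(Z, Z)), mul(add(Z, add(Z, SSZ)), add(mul(SZ, SSSZ), add(Z, Z))))
  step 5: add(S(add(add(SSZ, mul(Z, SSSZ)), add(Z, Z))), mul(add(Z, add(Z, SSZ)), add(mul(SZ, SSSZ), add(Z, Z))))
  step 6: S(add(add(add(SSZ, mul(Z, SSSZ)), add(Z, Z)), mul(add(Z, add(Z, SSZ)), add(mul(SZ, SSSZ), add(Z, Z)))))
  step 7: S(add(add(S(add(SZ, mul(Z, SSSZ))), add(Z, Z)), mul(add(Z, add(Z, SSZ)), add(mul(SZ, SSSZ), add(Z, Z)))))
  step 8: S(add(S(add(add(SZ, mul(Z, SSSZ)), add(Z, Z))), mul(add(Z, add(Z, SSZ)), add(mul(SZ, SSSZ), add(Z, Z)))))
  step 9: S(S(add(add(add(SZ, mul(Z, SSSZ)), add(Z, Z)), mul(add(Z, add(Z, SSZ)), add(mul(SZ, SSSZ), add(Z, Z))))))
  step 10: S(S(add(add(S(add(Z, mul(Z, SSSZ))), add(Z, Z)), mul(add(Z, add(Z, SSZ)), add(mul(SZ, SSSZ), add(Z, Z))))))
  step 11: S(S(add(S(add(add(Z, mul(Z, SSSZ)), add(Z, Z))), mul(add(Z, add(Z, SSZ)), add(mul(SZ, SSSZ), add(Z, Z))))))
  step 12: S(S(S(add(add(add(Z, mul(Z, SSSZ)), add(Z, Z)), mul(add(Z, add(Z, SSZ)), add(mul(SZ, SSSZ), add(Z, Z)))))))
  step 13: S(S(S(add(add(mul(Z, SSSZ), add(Z, Z)), mul(add(Z, add(Z, SSZ)), add(mul(SZ, SSSZ), add(Z, Z)))))))
  step 14: S(S(S(add(add(Z, add(Z, Z)), mul(add(Z, add(Z, SSZ)), add(mul(SZ, SSSZ), add(Z, Z)))))))
  step 15: S(S(S(add(add(Z, Z), mul(add(Z, add(Z, SSZ)), add(mul(SZ, SSSZ), add(Z, Z)))))))
  step 16: S(S(S(add(Z, mul(add(Z, add(Z, SSZ)), add(mul(SZ, SSSZ), add(Z, Z)))))))
  step 17: S(S(S(mul(add(Z, add(Z, SSZ)), add(mul(SZ, SSSZ), add(Z, Z))))))
  step 18: S(S(S(mul(add(Z, SSZ), add(mul(SZ, SSSZ), add(Z, Z))))))
  step 19: S(S(S(mul(SSZ, add(mul(SZ, SSSZ), add(Z, Z))))))
  step 20: S(S(S(add(add(mul(SZ, SSSZ), add(Z, Z)), mul(SZ, add(mul(SZ, SSSZ), add(Z, Z)))))))
  step 21: S(S(S(add(add(add(SSSZ, mul(Z, SSSZ)), add(Z, Z)), mul(SZ, add(mul(SZ, SSSZ), add(Z, Z)))))))
  step 22: S(S(S(add(add(S(add(SSZ, mul(Z, SSSZ))), add(Z, Z)), mul(SZ, add(mul(SZ, SSSZ), add(Z, Z)))))))
  step 23: S(S(S(add(S(add(add(SSZ, mul(Z, SSSZ)), add(Z, Z))), mul(SZ, add(mul(SZ, SSSZ), add(Z, Z)))))))
  step 24: S(S(S(S(add(add(add(SSZ, mul(Z, SSSZ)), add(Z, Z)), mul(SZ, add(mul(SZ, SSSZ), add(Z, Z))))))))
  step 25: S(S(S(S(add(add(S(add(SZ, mul(Z, SSSZ))), add(Z, Z)), mul(SZ, add(mul(SZ, SSSZ), add(Z, Z))))))))
  step 26: S(S(S(S(add(S(add(add(SZ, mul(Z, SSSZ)), add(Z, Z))), mul(SZ, add(mul(SZ, SSSZ), add(Z, Z))))))))
  step 27: S(S(S(S(S(add(add(add(SZ, mul(Z, SSSZ)), add(Z, Z)), mul(SZ, add(mul(SZ, SSSZ), add(Z, Z)))))))))
  step 28: S(S(S(S(S(add(add(S(add(Z, mul(Z, SSSZ))), add(Z, Z)), mul(SZ, add(mul(SZ, SSSZ), add(Z, Z)))))))))
  step 29: S(S(S(S(S(add(S(add(add(Z, mul(Z, SSSZ)), add(Z, Z))), mul(SZ, add(mul(SZ, SSSZ), add(Z, Z)))))))))
  step 30: S(S(S(S(S(S(add(add(add(Z, mul(Z, SSSZ)), add(Z, Z)), mul(SZ, add(mul(SZ, SSSZ), add(Z, Z))))))))))
  step 31: S(S(S(S(S(S(add(add(mul(Z, SSSZ), add(Z, Z)), mul(SZ, add(mul(SZ, SSSZ), add(Z, Z))))))))))
  step 32: S(S(S(S(S(S(add(add(Z, add(Z, Z)), mul(SZ, add(mul(SZ, SSSZ), add(Z, Z))))))))))
  step 33: S(S(S(S(S(S(add(add(Z, Z), mul(SZ, add(mul(SZ, SSSZ), add(Z, Z))))))))))
  step 34: S(S(S(S(S(S(add(Z, mul(SZ, add(mul(SZ, SSSZ), add(Z, Z))))))))))
  step 35: S(S(S(S(S(S(mul(SZ, add(mul(SZ, SSSZ), add(Z, Z)))))))))
  step 36: S(S(S(S(S(S(add(add(mul(SZ, SSSZ), add(Z, Z)), mul(Z, add(mul(SZ, SSSZ), add(Z, Z))))))))))
  step 37: S(S(S(S(S(S(add(add(add(SSSZ, mul(Z, SSSZ)), add(Z, Z)), mul(Z, add(mul(SZ, SSSZ), add(Z, Z))))))))))
  step 38: S(S(S(S(S(S(add(add(S(add(SSZ, mul(Z, SSSZ))), add(Z, Z)), mul(Z, add(mul(SZ, SSSZ), add(Z, Z))))))))))
  step 39: S(S(S(S(S(S(add(S(add(add(SSZ, mul(Z, SSSZ)), add(Z, Z))), mul(Z, add(mul(SZ, SSSZ), add(Z, Z))))))))))
  step 40: S(S(S(S(S(S(S(add(add(add(SSZ, mul(Z, SSSZ)), add(Z, Z)), mul(Z, add(mul(SZ, SSSZ), add(Z, Z)))))))))))
  step 41: S(S(S(S(S(S(S(add(add(S(add(SZ, mul(Z, SSSZ))), add(Z, Z)), mul(Z, add(mul(SZ, SSSZ), add(Z, Z)))))))))))
  step 42: S(S(S(S(S(S(S(add(S(add(add(SZ, mul(Z, SSSZ)), add(Z, Z))), mul(Z, add(mul(SZ, SSSZ), add(Z, Z)))))))))))
  step 43: S(S(S(S(S(S(S(S(add(add(add(SZ, mul(Z, SSSZ)), add(Z, Z)), mul(Z, add(mul(SZ, SSSZ), add(Z, Z))))))))))))
  step 44: S(S(S(S(S(S(S(S(add(add(S(add(Z, mul(Z, SSSZ))), add(Z, Z)), mul(Z, add(mul(SZ, SSSZ), add(Z, Z))))))))))))
  step 45: S(S(S(S(S(S(S(S(add(S(add(add(Z, mul(Z, SSSZ)), add(Z, Z))), mul(Z, add(mul(SZ, SSSZ), add(Z, Z))))))))))))
  step 46: S(S(S(S(S(S(S(S(S(add(add(add(Z, mul(Z, SSSZ)), add(Z, Z)), mul(Z, add(mul(SZ, SSSZ), add(Z, Z)))))))))))))
  step 47: S(S(S(S(S(S(S(S(S(add(add(mul(Z, SSSZ), add(Z, Z)), mul(Z, add(mul(SZ, SSSZ), add(Z, Z)))))))))))))
  step 48: S(S(S(S(S(S(S(S(S(add(add(Z, add(Z, Z)), mul(Z, add(mul(SZ, SSSZ), add(Z, Z)))))))))))))
  step 49: S(S(S(S(S(S(S(S(S(add(add(Z, Z), mul(Z, add(mul(SZ, SSSZ), add(Z, Z)))))))))))))
  step 50: S(S(S(S(S(S(S(S(S(add(Z, mul(Z, add(mul(SZ, SSSZ), add(Z, Z)))))))))))))
  step 51: S(S(S(S(S(S(S(S(S(mul(Z, add(mul(SZ, SSSZ), add(Z, Z))))))))))))
  step 52: S^9(Z)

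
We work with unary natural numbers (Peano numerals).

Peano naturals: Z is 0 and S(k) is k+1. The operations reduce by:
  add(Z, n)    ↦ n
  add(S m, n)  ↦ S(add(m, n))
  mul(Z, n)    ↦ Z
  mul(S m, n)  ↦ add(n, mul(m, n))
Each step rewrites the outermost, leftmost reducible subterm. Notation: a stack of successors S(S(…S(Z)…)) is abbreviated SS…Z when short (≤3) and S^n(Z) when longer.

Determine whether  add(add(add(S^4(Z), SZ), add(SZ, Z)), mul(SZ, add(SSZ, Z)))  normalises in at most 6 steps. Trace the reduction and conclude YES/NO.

Answer: NO — after 6 steps the term is S(S(add(add(add(SSZ, SZ), add(SZ, Z)), mul(SZ, add(SSZ, Z))))), not yet normal

Working:
  start: add(add(add(S^4(Z), SZ), add(SZ, Z)), mul(SZ, add(SSZ, Z)))
  step 1: add(add(S(add(SSSZ, SZ)), add(SZ, Z)), mul(SZ, add(SSZ, Z)))
  step 2: add(S(add(add(SSSZ, SZ), add(SZ, Z))), mul(SZ, add(SSZ, Z)))
  step 3: S(add(add(add(SSSZ, SZ), add(SZ, Z)), mul(SZ, add(SSZ, Z))))
  step 4: S(add(add(S(add(SSZ, SZ)), add(SZ, Z)), mul(SZ, add(SSZ, Z))))
  step 5: S(add(S(add(add(SSZ, SZ), add(SZ, Z))), mul(SZ, add(SSZ, Z))))
  step 6: S(S(add(add(add(SSZ, SZ), add(SZ, Z)), mul(SZ, add(SSZ, Z)))))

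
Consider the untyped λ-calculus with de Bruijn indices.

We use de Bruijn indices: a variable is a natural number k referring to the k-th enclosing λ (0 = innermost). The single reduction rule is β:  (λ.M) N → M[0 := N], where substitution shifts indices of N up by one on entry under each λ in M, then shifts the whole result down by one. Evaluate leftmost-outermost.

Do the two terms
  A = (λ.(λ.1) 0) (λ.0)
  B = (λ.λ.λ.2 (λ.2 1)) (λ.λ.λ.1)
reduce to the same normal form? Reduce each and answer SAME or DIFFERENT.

Term A:
  start: (λ.(λ.1) 0) (λ.0)
  →1  (λ.λ.0) (λ.0)
  →2  λ.0

Term B:
  start: (λ.λ.λ.2 (λ.2 1)) (λ.λ.λ.1)
  →1  λ.λ.(λ.λ.λ.1) (λ.2 1)
  →2  λ.λ.λ.λ.1

Answer: DIFFERENT — A ⇓ λ.0, B ⇓ λ.λ.λ.λ.1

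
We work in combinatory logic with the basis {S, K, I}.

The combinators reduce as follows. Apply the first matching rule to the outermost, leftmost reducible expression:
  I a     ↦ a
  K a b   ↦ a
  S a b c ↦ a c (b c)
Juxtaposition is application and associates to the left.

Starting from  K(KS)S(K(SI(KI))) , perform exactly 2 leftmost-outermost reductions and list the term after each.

  start: K(KS)S(K(SI(KI)))
  →1  KS(K(SI(KI)))
  →2  S

Answer: after 2 steps: S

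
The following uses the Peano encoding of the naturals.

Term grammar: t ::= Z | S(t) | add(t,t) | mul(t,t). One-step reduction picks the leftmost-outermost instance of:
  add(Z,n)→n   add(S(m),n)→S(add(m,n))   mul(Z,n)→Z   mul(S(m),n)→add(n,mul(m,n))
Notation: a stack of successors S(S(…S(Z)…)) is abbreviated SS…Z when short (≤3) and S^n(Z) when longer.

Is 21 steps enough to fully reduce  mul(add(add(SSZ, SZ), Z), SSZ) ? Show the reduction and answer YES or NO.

  start: mul(add(add(SSZ, SZ), Z), SSZ)
  step 1: mul(add(S(add(SZ, SZ)), Z), SSZ)
  step 2: mul(S(add(add(SZ, SZ), Z)), SSZ)
  step 3: add(SSZ, mul(add(add(SZ, SZ), Z), SSZ))
  step 4: S(add(SZ, mul(add(add(SZ, SZ), Z), SSZ)))
  step 5: S(S(add(Z, mul(add(add(SZ, SZ), Z), SSZ))))
  step 6: S(S(mul(add(add(SZ, SZ), Z), SSZ)))
  step 7: S(S(mul(add(S(add(Z, SZ)), Z), SSZ)))
  step 8: S(S(mul(S(add(add(Z, SZ), Z)), SSZ)))
  step 9: S(S(add(SSZ, mul(add(add(Z, SZ), Z), SSZ))))
  step 10: S(S(S(add(SZ, mul(add(add(Z, SZ), Z), SSZ)))))
  step 11: S(S(S(S(add(Z, mul(add(add(Z, SZ), Z), SSZ))))))
  step 12: S(S(S(S(mul(add(add(Z, SZ), Z), SSZ)))))
  step 13: S(S(S(S(mul(add(SZ, Z), SSZ)))))
  step 14: S(S(S(S(mul(S(add(Z, Z)), SSZ)))))
  step 15: S(S(S(S(add(SSZ, mul(add(Z, Z), SSZ))))))
  step 16: S(S(S(S(S(add(SZ, mul(add(Z, Z), SSZ)))))))
  step 17: S(S(S(S(S(S(add(Z, mul(add(Z, Z), SSZ))))))))
  step 18: S(S(S(S(S(S(mul(add(Z, Z), SSZ)))))))
  step 19: S(S(S(S(S(S(mul(Z, SSZ)))))))
  step 20: S^6(Z)

Answer: YES — reaches normal form S^6(Z) in 20 ≤ 21 steps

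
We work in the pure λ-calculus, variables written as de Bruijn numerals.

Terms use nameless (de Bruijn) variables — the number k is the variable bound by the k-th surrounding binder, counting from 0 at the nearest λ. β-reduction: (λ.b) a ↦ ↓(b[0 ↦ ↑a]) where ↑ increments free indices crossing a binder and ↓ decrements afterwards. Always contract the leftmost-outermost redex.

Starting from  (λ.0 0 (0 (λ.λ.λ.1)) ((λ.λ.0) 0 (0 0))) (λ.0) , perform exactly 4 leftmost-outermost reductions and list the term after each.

Answer: after 4 steps: (λ.λ.λ.1) ((λ.λ.0) (λ.0) ((λ.0) (λ.0)))

Derivation:
  start: (λ.0 0 (0 (λ.λ.λ.1)) ((λ.λ.0) 0 (0 0))) (λ.0)
  [1] (λ.0) (λ.0) ((λ.0) (λ.λ.λ.1)) ((λ.λ.0) (λ.0) ((λ.0) (λ.0)))
  [2] (λ.0) ((λ.0) (λ.λ.λ.1)) ((λ.λ.0) (λ.0) ((λ.0) (λ.0)))
  [3] (λ.0) (λ.λ.λ.1) ((λ.λ.0) (λ.0) ((λ.0) (λ.0)))
  [4] (λ.λ.λ.1) ((λ.λ.0) (λ.0) ((λ.0) (λ.0)))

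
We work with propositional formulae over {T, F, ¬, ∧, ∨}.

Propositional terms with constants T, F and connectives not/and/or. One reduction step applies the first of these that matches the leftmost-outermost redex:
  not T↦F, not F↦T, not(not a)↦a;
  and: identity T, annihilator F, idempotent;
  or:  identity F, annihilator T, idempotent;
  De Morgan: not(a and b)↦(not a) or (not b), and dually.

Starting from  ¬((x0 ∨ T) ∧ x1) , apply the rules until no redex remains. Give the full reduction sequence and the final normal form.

  start: ¬((x0 ∨ T) ∧ x1)
  [1] ¬(x0 ∨ T) ∨ ¬x1
  [2] (¬x0 ∧ ¬T) ∨ ¬x1
  [3] (¬x0 ∧ F) ∨ ¬x1
  [4] F ∨ ¬x1
  [5] ¬x1

Answer: normal form = ¬x1  (in 5 steps)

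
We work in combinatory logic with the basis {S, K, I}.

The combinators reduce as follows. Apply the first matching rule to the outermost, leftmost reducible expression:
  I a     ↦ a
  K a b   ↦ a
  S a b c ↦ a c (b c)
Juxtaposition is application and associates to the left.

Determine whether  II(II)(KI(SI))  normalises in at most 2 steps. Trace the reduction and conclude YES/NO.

  start: II(II)(KI(SI))
  →1  I(II)(KI(SI))
  →2  II(KI(SI))

Answer: NO — after 2 steps the term is II(KI(SI)), not yet normal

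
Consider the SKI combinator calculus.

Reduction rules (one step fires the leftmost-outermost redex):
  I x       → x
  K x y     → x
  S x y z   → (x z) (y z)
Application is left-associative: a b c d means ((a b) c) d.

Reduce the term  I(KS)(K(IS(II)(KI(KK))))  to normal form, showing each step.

Answer: normal form = S  (in 2 steps)

Reduction:
  start: I(KS)(K(IS(II)(KI(KK))))
  →1  KS(K(IS(II)(KI(KK))))
  →2  S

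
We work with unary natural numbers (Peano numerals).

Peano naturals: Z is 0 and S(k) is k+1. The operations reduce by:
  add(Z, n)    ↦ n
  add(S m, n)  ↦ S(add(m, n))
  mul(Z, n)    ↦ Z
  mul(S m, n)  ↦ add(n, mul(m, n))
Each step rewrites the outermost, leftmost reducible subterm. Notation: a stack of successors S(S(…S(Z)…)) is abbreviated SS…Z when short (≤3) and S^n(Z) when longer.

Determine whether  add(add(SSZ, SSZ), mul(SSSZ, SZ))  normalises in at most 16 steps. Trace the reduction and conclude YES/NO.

  start: add(add(SSZ, SSZ), mul(SSSZ, SZ))
  [1] add(S(add(SZ, SSZ)), mul(SSSZ, SZ))
  [2] S(add(add(SZ, SSZ), mul(SSSZ, SZ)))
  [3] S(add(S(add(Z, SSZ)), mul(SSSZ, SZ)))
  [4] S(S(add(add(Z, SSZ), mul(SSSZ, SZ))))
  [5] S(S(add(SSZ, mul(SSSZ, SZ))))
  [6] S(S(S(add(SZ, mul(SSSZ, SZ)))))
  [7] S(S(S(S(add(Z, mul(SSSZ, SZ))))))
  [8] S(S(S(S(mul(SSSZ, SZ)))))
  [9] S(S(S(S(add(SZ, mul(SSZ, SZ))))))
  [10] S(S(S(S(S(add(Z, mul(SSZ, SZ)))))))
  [11] S(S(S(S(S(mul(SSZ, SZ))))))
  [12] S(S(S(S(S(add(SZ, mul(SZ, SZ)))))))
  [13] S(S(S(S(S(S(add(Z, mul(SZ, SZ))))))))
  [14] S(S(S(S(S(S(mul(SZ, SZ)))))))
  [15] S(S(S(S(S(S(add(SZ, mul(Z, SZ))))))))
  [16] S(S(S(S(S(S(S(add(Z, mul(Z, SZ)))))))))

Answer: NO — after 16 steps the term is S(S(S(S(S(S(S(add(Z, mul(Z, SZ))))))))), not yet normal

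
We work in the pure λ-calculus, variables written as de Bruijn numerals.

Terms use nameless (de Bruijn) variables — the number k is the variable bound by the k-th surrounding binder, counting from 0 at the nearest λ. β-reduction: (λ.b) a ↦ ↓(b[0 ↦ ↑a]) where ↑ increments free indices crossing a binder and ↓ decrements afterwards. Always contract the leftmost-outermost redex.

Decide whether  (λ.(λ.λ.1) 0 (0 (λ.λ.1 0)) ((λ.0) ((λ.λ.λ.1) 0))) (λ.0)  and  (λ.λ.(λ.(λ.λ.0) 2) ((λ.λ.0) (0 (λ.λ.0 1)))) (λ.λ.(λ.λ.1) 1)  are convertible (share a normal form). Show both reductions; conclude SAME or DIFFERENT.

Term A:
  start: (λ.(λ.λ.1) 0 (0 (λ.λ.1 0)) ((λ.0) ((λ.λ.λ.1) 0))) (λ.0)
  [1] (λ.λ.1) (λ.0) ((λ.0) (λ.λ.1 0)) ((λ.0) ((λ.λ.λ.1) (λ.0)))
  [2] (λ.λ.0) ((λ.0) (λ.λ.1 0)) ((λ.0) ((λ.λ.λ.1) (λ.0)))
  [3] (λ.0) ((λ.0) ((λ.λ.λ.1) (λ.0)))
  [4] (λ.0) ((λ.λ.λ.1) (λ.0))
  [5] (λ.λ.λ.1) (λ.0)
  [6] λ.λ.1

Term B:
  start: (λ.λ.(λ.(λ.λ.0) 2) ((λ.λ.0) (0 (λ.λ.0 1)))) (λ.λ.(λ.λ.1) 1)
  [1] λ.(λ.(λ.λ.0) (λ.λ.(λ.λ.1) 1)) ((λ.λ.0) (0 (λ.λ.0 1)))
  [2] λ.(λ.λ.0) (λ.λ.(λ.λ.1) 1)
  [3] λ.λ.0

Answer: DIFFERENT — A ⇓ λ.λ.1, B ⇓ λ.λ.0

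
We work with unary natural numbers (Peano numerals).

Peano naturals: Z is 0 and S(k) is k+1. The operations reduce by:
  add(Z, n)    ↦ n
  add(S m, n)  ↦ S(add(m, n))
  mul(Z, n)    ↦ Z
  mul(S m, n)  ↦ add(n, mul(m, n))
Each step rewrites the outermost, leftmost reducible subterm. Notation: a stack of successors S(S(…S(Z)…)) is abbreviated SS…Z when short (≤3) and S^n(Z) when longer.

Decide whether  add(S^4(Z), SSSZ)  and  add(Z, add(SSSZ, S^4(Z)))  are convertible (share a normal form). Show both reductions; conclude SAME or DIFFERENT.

Term A:
  start: add(S^4(Z), SSSZ)
  step 1: S(add(SSSZ, SSSZ))
  step 2: S(S(add(SSZ, SSSZ)))
  step 3: S(S(S(add(SZ, SSSZ))))
  step 4: S(S(S(S(add(Z, SSSZ)))))
  step 5: S^7(Z)

Term B:
  start: add(Z, add(SSSZ, S^4(Z)))
  step 1: add(SSSZ, S^4(Z))
  step 2: S(add(SSZ, S^4(Z)))
  step 3: S(S(add(SZ, S^4(Z))))
  step 4: S(S(S(add(Z, S^4(Z)))))
  step 5: S^7(Z)

Answer: SAME — A ⇓ S^7(Z), B ⇓ S^7(Z)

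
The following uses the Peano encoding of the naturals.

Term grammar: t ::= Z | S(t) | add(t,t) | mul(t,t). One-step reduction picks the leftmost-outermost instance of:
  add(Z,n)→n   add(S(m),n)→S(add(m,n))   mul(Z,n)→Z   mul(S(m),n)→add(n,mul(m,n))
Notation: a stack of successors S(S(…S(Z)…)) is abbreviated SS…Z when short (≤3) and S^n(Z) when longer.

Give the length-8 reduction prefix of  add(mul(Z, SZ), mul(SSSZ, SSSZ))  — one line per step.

Answer: after 8 steps: S(S(S(add(SSSZ, mul(SZ, SSSZ)))))

Reduction:
  start: add(mul(Z, SZ), mul(SSSZ, SSSZ))
  step 1: add(Z, mul(SSSZ, SSSZ))
  step 2: mul(SSSZ, SSSZ)
  step 3: add(SSSZ, mul(SSZ, SSSZ))
  step 4: S(add(SSZ, mul(SSZ, SSSZ)))
  step 5: S(S(add(SZ, mul(SSZ, SSSZ))))
  step 6: S(S(S(add(Z, mul(SSZ, SSSZ)))))
  step 7: S(S(S(mul(SSZ, SSSZ))))
  step 8: S(S(S(add(SSSZ, mul(SZ, SSSZ)))))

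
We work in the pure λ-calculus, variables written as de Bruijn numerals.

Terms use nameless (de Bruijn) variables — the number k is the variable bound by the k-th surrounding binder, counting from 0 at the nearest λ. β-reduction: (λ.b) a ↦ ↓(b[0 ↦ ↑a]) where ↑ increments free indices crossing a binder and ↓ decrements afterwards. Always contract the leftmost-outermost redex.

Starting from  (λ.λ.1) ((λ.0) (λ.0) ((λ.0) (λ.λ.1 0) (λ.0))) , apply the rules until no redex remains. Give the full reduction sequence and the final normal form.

  start: (λ.λ.1) ((λ.0) (λ.0) ((λ.0) (λ.λ.1 0) (λ.0)))
  [1] λ.(λ.0) (λ.0) ((λ.0) (λ.λ.1 0) (λ.0))
  [2] λ.(λ.0) ((λ.0) (λ.λ.1 0) (λ.0))
  [3] λ.(λ.0) (λ.λ.1 0) (λ.0)
  [4] λ.(λ.λ.1 0) (λ.0)
  [5] λ.λ.(λ.0) 0
  [6] λ.λ.0

Answer: normal form = λ.λ.0  (in 6 steps)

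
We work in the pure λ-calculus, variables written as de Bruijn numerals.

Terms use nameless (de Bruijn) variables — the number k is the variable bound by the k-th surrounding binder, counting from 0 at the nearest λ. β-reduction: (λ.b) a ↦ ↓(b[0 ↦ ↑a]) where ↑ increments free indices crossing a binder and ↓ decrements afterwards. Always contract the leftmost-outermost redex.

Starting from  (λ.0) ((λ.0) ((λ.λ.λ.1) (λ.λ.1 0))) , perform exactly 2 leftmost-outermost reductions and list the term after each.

Answer: after 2 steps: (λ.λ.λ.1) (λ.λ.1 0)

Reduction:
  start: (λ.0) ((λ.0) ((λ.λ.λ.1) (λ.λ.1 0)))
  step 1: (λ.0) ((λ.λ.λ.1) (λ.λ.1 0))
  step 2: (λ.λ.λ.1) (λ.λ.1 0)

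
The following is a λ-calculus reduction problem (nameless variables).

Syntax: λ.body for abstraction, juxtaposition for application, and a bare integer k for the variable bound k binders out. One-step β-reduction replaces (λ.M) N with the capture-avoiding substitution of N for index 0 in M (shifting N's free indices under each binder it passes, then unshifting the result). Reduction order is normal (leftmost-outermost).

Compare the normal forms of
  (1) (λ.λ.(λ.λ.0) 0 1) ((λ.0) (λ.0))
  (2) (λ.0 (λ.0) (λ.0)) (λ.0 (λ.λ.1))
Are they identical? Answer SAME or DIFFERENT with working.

Term A:
  start: (λ.λ.(λ.λ.0) 0 1) ((λ.0) (λ.0))
  [1] λ.(λ.λ.0) 0 ((λ.0) (λ.0))
  [2] λ.(λ.0) ((λ.0) (λ.0))
  [3] λ.(λ.0) (λ.0)
  [4] λ.λ.0

Term B:
  start: (λ.0 (λ.0) (λ.0)) (λ.0 (λ.λ.1))
  [1] (λ.0 (λ.λ.1)) (λ.0) (λ.0)
  [2] (λ.0) (λ.λ.1) (λ.0)
  [3] (λ.λ.1) (λ.0)
  [4] λ.λ.0

Answer: SAME — A ⇓ λ.λ.0, B ⇓ λ.λ.0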